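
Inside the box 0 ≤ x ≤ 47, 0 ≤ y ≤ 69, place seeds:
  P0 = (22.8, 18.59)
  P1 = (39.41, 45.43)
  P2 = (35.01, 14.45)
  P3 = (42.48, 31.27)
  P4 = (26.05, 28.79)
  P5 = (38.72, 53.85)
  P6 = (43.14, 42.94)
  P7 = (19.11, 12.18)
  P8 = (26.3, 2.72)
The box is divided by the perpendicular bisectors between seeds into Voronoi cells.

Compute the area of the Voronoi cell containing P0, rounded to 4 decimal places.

1. box [0,47]×[0,69]: [(0, 0) (47, 0) (47, 69) (0, 69)]
2. ⊥bis P0·P1 via (31.105,32.01): [(0, 51.2594) (0, 0) (47, 0) (47, 22.1733)]  |A|=1725.6695
3. ⊥bis P0·P2 via (28.905,16.52): [(33.6278, 30.4488) (0, 51.2594) (0, 0) (23.3036, 0)]  |A|=1216.6533
4. ⊥bis P0·P3 via (32.64,24.93): [(32.0612, 25.8284) (26.0711, 35.1252) (0, 51.2594) (0, 0) (23.3036, 0)]  |A|=1195.5329
5. ⊥bis P0·P4 via (24.425,23.69): [(30.6623, 21.7026) (0, 31.4725) (0, 0) (23.3036, 0)]  |A|=735.3836
6. ⊥bis P0·P5 via (30.76,36.22): [(30.6623, 21.7026) (0, 31.4725) (0, 0) (23.3036, 0)]  |A|=735.3836
7. ⊥bis P0·P6 via (32.97,30.765): [(30.6623, 21.7026) (0, 31.4725) (0, 0) (23.3036, 0)]  |A|=735.3836
8. ⊥bis P0·P7 via (20.955,15.385): [(27.2847, 11.7412) (30.6623, 21.7026) (0, 31.4725) (0, 27.448)]  |A|=224.1217
9. ⊥bis P0·P8 via (24.55,10.655): [(27.2847, 11.7412) (30.6623, 21.7026) (0, 31.4725) (0, 27.448)]  |A|=224.1217
10. canonical 4-gon: [(27.2847, 11.7412) (30.6623, 21.7026) (0, 31.4725) (0, 27.448)]
11. shoelace: 224.1217

Area of P0's cell: 224.1217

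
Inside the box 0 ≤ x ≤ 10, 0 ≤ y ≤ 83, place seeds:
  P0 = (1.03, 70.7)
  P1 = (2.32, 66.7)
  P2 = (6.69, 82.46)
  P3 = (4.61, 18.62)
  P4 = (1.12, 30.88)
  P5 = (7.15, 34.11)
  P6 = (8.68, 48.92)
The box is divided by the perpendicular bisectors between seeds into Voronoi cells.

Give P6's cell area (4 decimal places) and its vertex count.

1. box [0,10]×[0,83]: [(0, 0) (10, 0) (10, 83) (0, 83)]
2. ⊥bis P6·P0 via (4.855,59.81): [(0, 58.1047) (0, 0) (10, 0) (10, 61.6171)]  |A|=598.6093
3. ⊥bis P6·P1 via (5.5,57.81): [(0, 55.8426) (0, 0) (10, 0) (10, 59.4197)]  |A|=576.3115
4. ⊥bis P6·P2 via (7.685,65.69): [(0, 55.8426) (0, 0) (10, 0) (10, 59.4197)]  |A|=576.3115
5. ⊥bis P6·P3 via (6.645,33.77): [(0, 55.8426) (0, 34.6626) (10, 33.3193) (10, 59.4197)]  |A|=236.4019
6. ⊥bis P6·P4 via (4.9,39.9): [(0, 55.8426) (0, 41.9534) (10, 37.7627) (10, 59.4197)]  |A|=177.7305
7. ⊥bis P6·P5 via (7.915,41.515): [(0, 55.8426) (0, 42.3327) (10, 41.2996) (10, 59.4197)]  |A|=158.15
8. canonical 4-gon: [(0, 55.8426) (0, 42.3327) (10, 41.2996) (10, 59.4197)]
9. shoelace: 158.15

Area of P6's cell: 158.1500 (4 vertices)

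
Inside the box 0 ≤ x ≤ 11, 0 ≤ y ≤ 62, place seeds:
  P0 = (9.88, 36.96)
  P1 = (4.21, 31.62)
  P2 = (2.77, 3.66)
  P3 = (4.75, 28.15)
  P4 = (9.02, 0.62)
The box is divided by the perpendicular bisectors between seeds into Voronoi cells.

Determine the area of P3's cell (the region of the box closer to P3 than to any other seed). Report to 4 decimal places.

Area of P3's cell: 156.9106

1. box [0,11]×[0,62]: [(0, 0) (11, 0) (11, 62) (0, 62)]
2. ⊥bis P3·P0 via (7.315,32.555): [(0, 36.8145) (0, 0) (11, 0) (11, 30.4093)]  |A|=369.7305
3. ⊥bis P3·P1 via (4.48,29.885): [(10.3354, 30.7962) (0, 29.1878) (0, 0) (11, 0) (11, 30.4093)]  |A|=330.3181
4. ⊥bis P3·P2 via (3.76,15.905): [(10.3354, 30.7962) (0, 29.1878) (0, 16.209) (11, 15.3197) (11, 30.4093)]  |A|=156.9106
5. ⊥bis P3·P4 via (6.885,14.385): [(10.3354, 30.7962) (0, 29.1878) (0, 16.209) (11, 15.3197) (11, 30.4093)]  |A|=156.9106
6. canonical 5-gon: [(10.3354, 30.7962) (0, 29.1878) (0, 16.209) (11, 15.3197) (11, 30.4093)]
7. shoelace: 156.9106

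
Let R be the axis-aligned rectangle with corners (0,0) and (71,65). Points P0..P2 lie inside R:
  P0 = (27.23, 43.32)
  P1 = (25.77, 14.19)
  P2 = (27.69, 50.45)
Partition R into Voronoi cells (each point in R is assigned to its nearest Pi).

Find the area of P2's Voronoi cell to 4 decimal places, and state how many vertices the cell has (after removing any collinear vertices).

1. box [0,71]×[0,65]: [(0, 0) (71, 0) (71, 65) (0, 65)]
2. ⊥bis P2·P0 via (27.46,46.885): [(0, 48.6566) (71, 44.076) (71, 65) (0, 65)]  |A|=1322.9934
3. ⊥bis P2·P1 via (26.73,32.32): [(0, 48.6566) (71, 44.076) (71, 65) (0, 65)]  |A|=1322.9934
4. canonical 4-gon: [(0, 48.6566) (71, 44.076) (71, 65) (0, 65)]
5. shoelace: 1322.9934

Area of P2's cell: 1322.9934 (4 vertices)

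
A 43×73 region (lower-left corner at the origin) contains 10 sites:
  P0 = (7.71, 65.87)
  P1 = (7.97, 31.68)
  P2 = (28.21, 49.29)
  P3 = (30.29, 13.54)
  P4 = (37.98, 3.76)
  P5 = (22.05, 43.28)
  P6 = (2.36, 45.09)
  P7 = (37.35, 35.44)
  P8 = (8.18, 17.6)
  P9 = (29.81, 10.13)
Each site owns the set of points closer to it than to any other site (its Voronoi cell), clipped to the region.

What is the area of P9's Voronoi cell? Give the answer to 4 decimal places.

Area of P9's cell: 204.9009

1. box [0,43]×[0,73]: [(0, 0) (43, 0) (43, 73) (0, 73)]
2. ⊥bis P9·P0 via (18.76,38): [(0, 30.562) (0, 0) (43, 0) (43, 47.6108)]  |A|=1680.7137
3. ⊥bis P9·P1 via (18.89,20.905): [(0, 1.7608) (0, 0) (43, 0) (43, 45.3395)]  |A|=1012.6553
4. ⊥bis P9·P2 via (29.01,29.71): [(27.5179, 29.649) (0, 1.7608) (0, 0) (43, 0) (43, 30.2816)]  |A|=896.092
5. ⊥bis P9·P3 via (30.05,11.835): [(12.3929, 14.3205) (0, 1.7608) (0, 0) (43, 0) (43, 10.0121)]  |A|=472.0216
6. ⊥bis P9·P4 via (33.895,6.945): [(36.9503, 10.8637) (12.3929, 14.3205) (0, 1.7608) (0, 0) (28.4801, 0)]  |A|=362.8668
7. ⊥bis P9·P5 via (25.93,26.705): [(36.9503, 10.8637) (12.3929, 14.3205) (0, 1.7608) (0, 0) (28.4801, 0)]  |A|=362.8668
8. ⊥bis P9·P6 via (16.085,27.61): [(36.9503, 10.8637) (12.3929, 14.3205) (0, 1.7608) (0, 0) (28.4801, 0)]  |A|=362.8668
9. ⊥bis P9·P7 via (33.58,22.785): [(36.9503, 10.8637) (12.3929, 14.3205) (0, 1.7608) (0, 0) (28.4801, 0)]  |A|=362.8668
10. ⊥bis P9·P8 via (18.995,13.865): [(36.9503, 10.8637) (18.8389, 13.4131) (14.2067, 0) (28.4801, 0)]  |A|=204.9009
11. canonical 4-gon: [(36.9503, 10.8637) (18.8389, 13.4131) (14.2067, 0) (28.4801, 0)]
12. shoelace: 204.9009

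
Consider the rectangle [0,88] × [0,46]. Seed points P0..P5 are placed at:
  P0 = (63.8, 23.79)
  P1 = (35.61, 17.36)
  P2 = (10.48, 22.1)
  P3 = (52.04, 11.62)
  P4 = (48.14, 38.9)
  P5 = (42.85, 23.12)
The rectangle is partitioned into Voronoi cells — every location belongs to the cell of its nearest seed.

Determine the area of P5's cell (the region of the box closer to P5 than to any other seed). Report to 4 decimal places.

1. box [0,88]×[0,46]: [(0, 0) (88, 0) (88, 46) (0, 46)]
2. ⊥bis P5·P0 via (53.325,23.455): [(0, 0) (54.0751, 0) (52.604, 46) (0, 46)]  |A|=2453.6194
3. ⊥bis P5·P1 via (39.23,20.24): [(54.0224, 1.6467) (52.604, 46) (18.7359, 46)]  |A|=751.0815
4. ⊥bis P5·P2 via (26.665,22.61): [(26.2246, 36.5871) (54.0224, 1.6467) (52.604, 46) (25.928, 46)]  |A|=717.2322
5. ⊥bis P5·P3 via (47.445,17.37): [(26.2246, 36.5871) (43.8188, 14.4722) (53.3682, 22.1034) (52.604, 46) (25.928, 46)]  |A|=617.0607
6. ⊥bis P5·P4 via (45.495,31.01): [(26.1965, 37.4795) (26.2246, 36.5871) (43.8188, 14.4722) (53.3682, 22.1034) (53.1656, 28.4385)]  |A|=269.1446
7. canonical 5-gon: [(26.1965, 37.4795) (26.2246, 36.5871) (43.8188, 14.4722) (53.3682, 22.1034) (53.1656, 28.4385)]
8. shoelace: 269.1446

Area of P5's cell: 269.1446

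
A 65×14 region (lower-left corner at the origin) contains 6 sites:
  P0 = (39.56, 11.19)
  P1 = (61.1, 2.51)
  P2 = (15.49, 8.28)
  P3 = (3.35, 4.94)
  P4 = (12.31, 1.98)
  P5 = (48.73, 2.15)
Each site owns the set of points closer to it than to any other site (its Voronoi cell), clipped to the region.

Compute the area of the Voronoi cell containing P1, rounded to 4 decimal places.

1. box [0,65]×[0,14]: [(0, 0) (65, 0) (65, 14) (0, 14)]
2. ⊥bis P1·P0 via (50.33,6.85): [(47.5696, 0) (65, 0) (65, 14) (53.2112, 14)]  |A|=204.5338
3. ⊥bis P1·P2 via (38.295,5.395): [(47.5696, 0) (65, 0) (65, 14) (53.2112, 14)]  |A|=204.5338
4. ⊥bis P1·P3 via (32.225,3.725): [(47.5696, 0) (65, 0) (65, 14) (53.2112, 14)]  |A|=204.5338
5. ⊥bis P1·P4 via (36.705,2.245): [(47.5696, 0) (65, 0) (65, 14) (53.2112, 14)]  |A|=204.5338
6. ⊥bis P1·P5 via (54.915,2.33): [(54.9828, 0) (65, 0) (65, 14) (54.5754, 14)]  |A|=143.0927
7. canonical 4-gon: [(54.9828, 0) (65, 0) (65, 14) (54.5754, 14)]
8. shoelace: 143.0927

Area of P1's cell: 143.0927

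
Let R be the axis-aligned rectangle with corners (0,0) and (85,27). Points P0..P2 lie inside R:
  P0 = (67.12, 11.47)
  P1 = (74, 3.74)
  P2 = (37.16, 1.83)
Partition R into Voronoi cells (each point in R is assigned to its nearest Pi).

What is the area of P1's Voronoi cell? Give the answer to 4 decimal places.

1. box [0,85]×[0,27]: [(0, 0) (85, 0) (85, 27) (0, 27)]
2. ⊥bis P1·P0 via (70.56,7.605): [(62.0154, 0) (85, 0) (85, 20.4572)]  |A|=235.0995
3. ⊥bis P1·P2 via (55.58,2.785): [(62.0154, 0) (85, 0) (85, 20.4572)]  |A|=235.0995
4. canonical 3-gon: [(62.0154, 0) (85, 0) (85, 20.4572)]
5. shoelace: 235.0995

Area of P1's cell: 235.0995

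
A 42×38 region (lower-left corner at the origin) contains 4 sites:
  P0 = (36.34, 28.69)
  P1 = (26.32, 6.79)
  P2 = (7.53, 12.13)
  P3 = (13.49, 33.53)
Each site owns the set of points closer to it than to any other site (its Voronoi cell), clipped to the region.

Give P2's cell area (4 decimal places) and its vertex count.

1. box [0,42]×[0,38]: [(0, 0) (42, 0) (42, 38) (0, 38)]
2. ⊥bis P2·P0 via (21.935,20.41): [(0, 0) (33.6667, 0) (11.8243, 38) (0, 38)]  |A|=864.3278
3. ⊥bis P2·P1 via (16.925,9.46): [(0, 0) (14.2365, 0) (20.6649, 22.6197) (11.8243, 38) (0, 38)]  |A|=644.5762
4. ⊥bis P2·P3 via (10.51,22.83): [(0, 25.7571) (0, 0) (14.2365, 0) (19.9755, 20.1938)]  |A|=401
5. canonical 4-gon: [(0, 25.7571) (0, 0) (14.2365, 0) (19.9755, 20.1938)]
6. shoelace: 401

Area of P2's cell: 401.0000 (4 vertices)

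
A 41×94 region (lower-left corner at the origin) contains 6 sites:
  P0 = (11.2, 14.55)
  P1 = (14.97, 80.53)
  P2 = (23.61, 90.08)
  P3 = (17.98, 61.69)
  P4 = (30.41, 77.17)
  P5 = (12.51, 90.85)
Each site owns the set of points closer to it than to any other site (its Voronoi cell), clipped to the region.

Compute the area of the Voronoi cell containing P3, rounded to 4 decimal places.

1. box [0,41]×[0,94]: [(0, 0) (41, 0) (41, 94) (0, 94)]
2. ⊥bis P3·P0 via (14.59,38.12): [(0, 40.2184) (41, 34.3215) (41, 94) (0, 94)]  |A|=2325.9307
3. ⊥bis P3·P1 via (16.475,71.11): [(0, 68.4778) (0, 40.2184) (41, 34.3215) (41, 75.0283)]  |A|=1413.8062
4. ⊥bis P3·P2 via (20.795,75.885): [(32.2027, 73.6228) (0, 68.4778) (0, 40.2184) (41, 34.3215) (41, 71.8782)]  |A|=1399.9499
5. ⊥bis P3·P4 via (24.195,69.43): [(21.1688, 71.8599) (0, 68.4778) (0, 40.2184) (41, 34.3215) (41, 55.9361)]  |A|=1224.4958
6. ⊥bis P3·P5 via (15.245,76.27): [(21.1688, 71.8599) (0, 68.4778) (0, 40.2184) (41, 34.3215) (41, 55.9361)]  |A|=1224.4958
7. canonical 5-gon: [(21.1688, 71.8599) (0, 68.4778) (0, 40.2184) (41, 34.3215) (41, 55.9361)]
8. shoelace: 1224.4958

Area of P3's cell: 1224.4958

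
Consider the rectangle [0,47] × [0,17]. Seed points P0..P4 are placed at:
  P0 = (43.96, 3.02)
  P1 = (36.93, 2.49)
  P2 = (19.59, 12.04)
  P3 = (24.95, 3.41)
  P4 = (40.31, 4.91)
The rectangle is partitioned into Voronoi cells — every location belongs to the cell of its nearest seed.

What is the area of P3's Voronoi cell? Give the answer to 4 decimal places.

Area of P3's cell: 142.1807

1. box [0,47]×[0,17]: [(0, 0) (47, 0) (47, 17) (0, 17)]
2. ⊥bis P3·P0 via (34.455,3.215): [(0, 0) (34.389, 0) (34.7378, 17) (0, 17)]  |A|=587.5782
3. ⊥bis P3·P1 via (30.94,2.95): [(0, 0) (30.7135, 0) (32.019, 17) (0, 17)]  |A|=533.2256
4. ⊥bis P3·P2 via (22.27,7.725): [(9.8322, 0) (30.7135, 0) (31.7593, 13.6187)]  |A|=142.188
5. ⊥bis P3·P4 via (32.63,4.16): [(31.7093, 13.5877) (9.8322, 0) (30.7135, 0) (31.736, 13.3149)]  |A|=142.1807
6. canonical 4-gon: [(31.7093, 13.5877) (9.8322, 0) (30.7135, 0) (31.736, 13.3149)]
7. shoelace: 142.1807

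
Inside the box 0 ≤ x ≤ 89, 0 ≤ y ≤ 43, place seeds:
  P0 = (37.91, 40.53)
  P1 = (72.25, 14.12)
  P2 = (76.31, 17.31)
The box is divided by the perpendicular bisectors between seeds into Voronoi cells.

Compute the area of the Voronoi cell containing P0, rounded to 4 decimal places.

1. box [0,89]×[0,43]: [(0, 0) (89, 0) (89, 43) (0, 43)]
2. ⊥bis P0·P1 via (55.08,27.325): [(0, 0) (34.0651, 0) (67.1352, 43) (0, 43)]  |A|=2175.8062
3. ⊥bis P0·P2 via (57.11,28.92): [(0, 0) (34.0651, 0) (60.065, 33.8068) (65.624, 43) (0, 43)]  |A|=2168.8597
4. canonical 5-gon: [(0, 0) (34.0651, 0) (60.065, 33.8068) (65.624, 43) (0, 43)]
5. shoelace: 2168.8597

Area of P0's cell: 2168.8597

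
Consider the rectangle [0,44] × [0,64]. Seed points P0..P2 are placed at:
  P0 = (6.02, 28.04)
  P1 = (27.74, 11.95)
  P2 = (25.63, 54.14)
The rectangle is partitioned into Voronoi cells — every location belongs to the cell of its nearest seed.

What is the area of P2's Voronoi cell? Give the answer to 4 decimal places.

1. box [0,44]×[0,64]: [(0, 0) (44, 0) (44, 64) (0, 64)]
2. ⊥bis P2·P0 via (15.825,41.09): [(0, 52.98) (44, 19.921) (44, 64) (0, 64)]  |A|=1212.1793
3. ⊥bis P2·P1 via (26.685,33.045): [(0, 52.98) (26.542, 33.0379) (44, 33.911) (44, 64) (0, 64)]  |A|=1090.061
4. canonical 5-gon: [(0, 52.98) (26.542, 33.0379) (44, 33.911) (44, 64) (0, 64)]
5. shoelace: 1090.061

Area of P2's cell: 1090.0610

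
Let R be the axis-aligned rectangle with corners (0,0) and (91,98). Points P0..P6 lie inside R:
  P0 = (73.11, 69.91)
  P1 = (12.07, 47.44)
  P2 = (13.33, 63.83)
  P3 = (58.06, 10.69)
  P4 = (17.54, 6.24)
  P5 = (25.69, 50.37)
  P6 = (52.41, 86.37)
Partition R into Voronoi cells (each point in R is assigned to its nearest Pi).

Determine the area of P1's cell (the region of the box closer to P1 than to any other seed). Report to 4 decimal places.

Area of P1's cell: 605.9983

1. box [0,91]×[0,98]: [(0, 0) (91, 0) (91, 98) (0, 98)]
2. ⊥bis P1·P0 via (42.59,58.675): [(0, 0) (64.1894, 0) (28.1137, 98) (0, 98)]  |A|=4522.8523
3. ⊥bis P1·P2 via (12.7,55.635): [(0, 56.6113) (0, 0) (64.1894, 0) (44.6122, 53.1817)]  |A|=2969.6286
4. ⊥bis P1·P3 via (35.065,29.065): [(0, 56.6113) (0, 0) (11.8395, 0) (47.679, 44.8506) (44.6122, 53.1817)]  |A|=1795.6682
5. ⊥bis P1·P4 via (14.805,26.84): [(0, 56.6113) (0, 24.8744) (35.4805, 29.585) (47.679, 44.8506) (44.6122, 53.1817)]  |A|=1179.2532
6. ⊥bis P1·P5 via (18.88,48.905): [(17.5118, 55.2651) (0, 56.6113) (0, 24.8744) (23.3818, 27.9787)]  |A|=605.9983
7. ⊥bis P1·P6 via (32.24,66.905): [(17.5118, 55.2651) (0, 56.6113) (0, 24.8744) (23.3818, 27.9787)]  |A|=605.9983
8. canonical 4-gon: [(17.5118, 55.2651) (0, 56.6113) (0, 24.8744) (23.3818, 27.9787)]
9. shoelace: 605.9983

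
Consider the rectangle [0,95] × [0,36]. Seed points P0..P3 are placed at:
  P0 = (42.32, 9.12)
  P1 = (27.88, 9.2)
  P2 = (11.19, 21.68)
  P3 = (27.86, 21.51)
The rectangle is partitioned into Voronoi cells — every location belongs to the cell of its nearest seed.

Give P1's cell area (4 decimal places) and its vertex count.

1. box [0,95]×[0,36]: [(0, 0) (95, 0) (95, 36) (0, 36)]
2. ⊥bis P1·P0 via (35.1,9.16): [(0, 0) (35.0493, 0) (35.2487, 36) (0, 36)]  |A|=1265.3631
3. ⊥bis P1·P2 via (19.535,15.44): [(7.9897, 0) (35.0493, 0) (35.2487, 36) (34.9088, 36)]  |A|=493.1902
4. ⊥bis P1·P3 via (27.87,15.355): [(19.4612, 15.3413) (7.9897, 0) (35.0493, 0) (35.1344, 15.3668)]  |A|=327.987
5. canonical 4-gon: [(19.4612, 15.3413) (7.9897, 0) (35.0493, 0) (35.1344, 15.3668)]
6. shoelace: 327.987

Area of P1's cell: 327.9870 (4 vertices)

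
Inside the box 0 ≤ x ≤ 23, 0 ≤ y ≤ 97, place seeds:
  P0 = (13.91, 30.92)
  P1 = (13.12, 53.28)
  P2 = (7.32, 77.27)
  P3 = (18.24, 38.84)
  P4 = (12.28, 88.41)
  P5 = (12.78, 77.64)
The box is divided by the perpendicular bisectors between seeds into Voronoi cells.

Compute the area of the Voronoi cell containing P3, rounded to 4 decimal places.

Area of P3's cell: 171.0915

1. box [0,23]×[0,97]: [(0, 0) (23, 0) (23, 97) (0, 97)]
2. ⊥bis P3·P0 via (16.075,34.88): [(0, 43.6685) (23, 31.094) (23, 97) (0, 97)]  |A|=1371.2317
3. ⊥bis P3·P1 via (15.68,46.06): [(3.5151, 41.7467) (23, 31.094) (23, 48.6555)]  |A|=171.0915
4. ⊥bis P3·P2 via (12.78,58.055): [(3.5151, 41.7467) (23, 31.094) (23, 48.6555)]  |A|=171.0915
5. ⊥bis P3·P4 via (15.26,63.625): [(3.5151, 41.7467) (23, 31.094) (23, 48.6555)]  |A|=171.0915
6. ⊥bis P3·P5 via (15.51,58.24): [(3.5151, 41.7467) (23, 31.094) (23, 48.6555)]  |A|=171.0915
7. canonical 3-gon: [(3.5151, 41.7467) (23, 31.094) (23, 48.6555)]
8. shoelace: 171.0915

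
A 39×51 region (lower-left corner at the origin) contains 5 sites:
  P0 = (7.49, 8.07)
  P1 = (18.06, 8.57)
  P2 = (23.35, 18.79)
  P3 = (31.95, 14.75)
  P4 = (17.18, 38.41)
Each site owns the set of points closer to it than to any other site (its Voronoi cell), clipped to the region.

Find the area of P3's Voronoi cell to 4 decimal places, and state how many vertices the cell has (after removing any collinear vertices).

1. box [0,39]×[0,51]: [(0, 0) (39, 0) (39, 51) (0, 51)]
2. ⊥bis P3·P0 via (19.72,11.41): [(22.8361, 0) (39, 0) (39, 51) (8.908, 51)]  |A|=1179.5262
3. ⊥bis P3·P1 via (25.005,11.66): [(11.1432, 42.8153) (30.1928, 0) (39, 0) (39, 51) (8.908, 51)]  |A|=1022.0352
4. ⊥bis P3·P2 via (27.65,16.77): [(25.1239, 11.3927) (30.1928, 0) (39, 0) (39, 40.9309)]  |A|=334.1489
5. ⊥bis P3·P4 via (24.565,26.58): [(35.4507, 33.3755) (25.1239, 11.3927) (30.1928, 0) (39, 0) (39, 35.5912)]  |A|=324.6729
6. canonical 5-gon: [(35.4507, 33.3755) (25.1239, 11.3927) (30.1928, 0) (39, 0) (39, 35.5912)]
7. shoelace: 324.6729

Area of P3's cell: 324.6729 (5 vertices)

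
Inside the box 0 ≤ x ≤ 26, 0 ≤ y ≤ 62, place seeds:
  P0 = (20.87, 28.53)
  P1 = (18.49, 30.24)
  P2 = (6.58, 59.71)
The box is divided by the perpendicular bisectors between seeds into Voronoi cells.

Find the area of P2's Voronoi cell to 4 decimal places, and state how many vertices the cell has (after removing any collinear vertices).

Area of P2's cell: 437.7639 (4 vertices)

1. box [0,26]×[0,62]: [(0, 0) (26, 0) (26, 62) (0, 62)]
2. ⊥bis P2·P0 via (13.725,44.12): [(0, 37.8297) (26, 49.7457) (26, 62) (0, 62)]  |A|=473.5191
3. ⊥bis P2·P1 via (12.535,44.975): [(0, 39.9091) (26, 50.4167) (26, 62) (0, 62)]  |A|=437.7639
4. canonical 4-gon: [(0, 39.9091) (26, 50.4167) (26, 62) (0, 62)]
5. shoelace: 437.7639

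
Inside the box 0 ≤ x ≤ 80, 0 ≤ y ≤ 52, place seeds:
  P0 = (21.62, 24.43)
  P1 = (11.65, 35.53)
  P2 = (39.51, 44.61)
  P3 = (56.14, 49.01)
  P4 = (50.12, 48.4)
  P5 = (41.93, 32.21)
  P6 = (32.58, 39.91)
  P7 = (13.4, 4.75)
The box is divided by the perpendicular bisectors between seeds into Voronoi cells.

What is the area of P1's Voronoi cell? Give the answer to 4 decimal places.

Area of P1's cell: 565.6742

1. box [0,80]×[0,52]: [(0, 0) (80, 0) (80, 52) (0, 52)]
2. ⊥bis P1·P0 via (16.635,29.98): [(0, 15.0385) (41.1507, 52) (0, 52)]  |A|=760.4972
3. ⊥bis P1·P2 via (25.58,40.07): [(0, 15.0385) (26.0982, 38.4799) (21.6918, 52) (0, 52)]  |A|=628.9537
4. ⊥bis P1·P3 via (33.895,42.27): [(0, 15.0385) (26.0982, 38.4799) (21.6918, 52) (0, 52)]  |A|=628.9537
5. ⊥bis P1·P4 via (30.885,41.965): [(0, 15.0385) (26.0982, 38.4799) (21.6918, 52) (0, 52)]  |A|=628.9537
6. ⊥bis P1·P5 via (26.79,33.87): [(0, 15.0385) (26.0982, 38.4799) (21.6918, 52) (0, 52)]  |A|=628.9537
7. ⊥bis P1·P6 via (22.115,37.72): [(0, 15.0385) (22.6114, 35.348) (19.1266, 52) (0, 52)]  |A|=577.1243
8. ⊥bis P1·P7 via (12.525,20.14): [(0, 19.4279) (5.2172, 19.7245) (22.6114, 35.348) (19.1266, 52) (0, 52)]  |A|=565.6742
9. canonical 5-gon: [(0, 19.4279) (5.2172, 19.7245) (22.6114, 35.348) (19.1266, 52) (0, 52)]
10. shoelace: 565.6742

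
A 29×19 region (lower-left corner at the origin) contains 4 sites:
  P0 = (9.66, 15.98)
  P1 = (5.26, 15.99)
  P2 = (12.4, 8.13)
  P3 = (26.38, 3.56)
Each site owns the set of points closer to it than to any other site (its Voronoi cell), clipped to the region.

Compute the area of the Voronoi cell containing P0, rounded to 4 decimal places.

1. box [0,29]×[0,19]: [(0, 0) (29, 0) (29, 19) (0, 19)]
2. ⊥bis P0·P1 via (7.46,15.985): [(7.4237, 0) (29, 0) (29, 19) (7.4669, 19)]  |A|=409.54
3. ⊥bis P0·P2 via (11.03,12.055): [(7.4482, 10.8048) (29, 18.3273) (29, 19) (7.4669, 19)]  |A|=95.4828
4. ⊥bis P0·P3 via (18.02,9.77): [(7.4482, 10.8048) (22.7582, 16.1487) (24.8763, 19) (7.4669, 19)]  |A|=87.5044
5. canonical 4-gon: [(7.4482, 10.8048) (22.7582, 16.1487) (24.8763, 19) (7.4669, 19)]
6. shoelace: 87.5044

Area of P0's cell: 87.5044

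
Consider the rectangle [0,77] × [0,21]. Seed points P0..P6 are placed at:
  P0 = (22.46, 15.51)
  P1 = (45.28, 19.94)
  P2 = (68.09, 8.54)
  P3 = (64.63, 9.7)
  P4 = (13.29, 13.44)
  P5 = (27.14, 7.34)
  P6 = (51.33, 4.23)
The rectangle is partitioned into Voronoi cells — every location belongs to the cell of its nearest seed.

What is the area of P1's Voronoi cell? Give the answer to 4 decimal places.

1. box [0,77]×[0,21]: [(0, 0) (77, 0) (77, 21) (0, 21)]
2. ⊥bis P1·P0 via (33.87,17.725): [(37.3109, 0) (77, 0) (77, 21) (33.2342, 21)]  |A|=876.2759
3. ⊥bis P1·P2 via (56.685,14.24): [(37.3109, 0) (49.5681, 0) (60.0635, 21) (33.2342, 21)]  |A|=410.4082
4. ⊥bis P1·P3 via (54.955,14.82): [(37.3109, 0) (47.1123, 0) (58.2254, 21) (33.2342, 21)]  |A|=365.322
5. ⊥bis P1·P4 via (29.285,16.69): [(37.3109, 0) (47.1123, 0) (58.2254, 21) (33.2342, 21)]  |A|=365.322
6. ⊥bis P1·P5 via (36.21,13.64): [(34.0629, 16.7311) (45.6843, 0) (47.1123, 0) (58.2254, 21) (33.2342, 21)]  |A|=295.2741
7. ⊥bis P1·P6 via (48.305,12.085): [(34.0629, 16.7311) (39.6147, 8.7383) (54.8393, 14.6014) (58.2254, 21) (33.2342, 21)]  |A|=200.5369
8. canonical 5-gon: [(34.0629, 16.7311) (39.6147, 8.7383) (54.8393, 14.6014) (58.2254, 21) (33.2342, 21)]
9. shoelace: 200.5369

Area of P1's cell: 200.5369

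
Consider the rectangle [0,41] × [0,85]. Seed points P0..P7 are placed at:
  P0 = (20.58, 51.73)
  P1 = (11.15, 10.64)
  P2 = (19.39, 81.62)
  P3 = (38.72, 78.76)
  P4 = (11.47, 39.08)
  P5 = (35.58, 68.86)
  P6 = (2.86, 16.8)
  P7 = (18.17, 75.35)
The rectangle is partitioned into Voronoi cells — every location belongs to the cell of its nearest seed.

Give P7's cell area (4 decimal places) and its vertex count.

1. box [0,41]×[0,85]: [(0, 0) (41, 0) (41, 85) (0, 85)]
2. ⊥bis P7·P0 via (19.375,63.54): [(0, 61.5631) (41, 65.7464) (41, 85) (0, 85)]  |A|=875.1538
3. ⊥bis P7·P1 via (14.66,42.995): [(0, 61.5631) (41, 65.7464) (41, 85) (0, 85)]  |A|=875.1538
4. ⊥bis P7·P2 via (18.78,78.485): [(0, 82.1392) (0, 61.5631) (41, 65.7464) (41, 74.1615)]  |A|=594.3172
5. ⊥bis P7·P3 via (28.445,77.055): [(28.5223, 76.5894) (0, 82.1392) (0, 61.5631) (30.4993, 64.675)]  |A|=478.2032
6. ⊥bis P7·P4 via (14.82,57.215): [(28.5223, 76.5894) (0, 82.1392) (0, 61.5631) (30.4993, 64.675)]  |A|=478.2032
7. ⊥bis P7·P5 via (26.875,72.105): [(28.5298, 76.5441) (28.5223, 76.5894) (0, 82.1392) (0, 61.5631) (23.8525, 63.9968)]  |A|=438.0897
8. ⊥bis P7·P6 via (10.515,46.075): [(28.5298, 76.5441) (28.5223, 76.5894) (0, 82.1392) (0, 61.5631) (23.8525, 63.9968)]  |A|=438.0897
9. canonical 5-gon: [(28.5298, 76.5441) (28.5223, 76.5894) (0, 82.1392) (0, 61.5631) (23.8525, 63.9968)]
10. shoelace: 438.0897

Area of P7's cell: 438.0897 (5 vertices)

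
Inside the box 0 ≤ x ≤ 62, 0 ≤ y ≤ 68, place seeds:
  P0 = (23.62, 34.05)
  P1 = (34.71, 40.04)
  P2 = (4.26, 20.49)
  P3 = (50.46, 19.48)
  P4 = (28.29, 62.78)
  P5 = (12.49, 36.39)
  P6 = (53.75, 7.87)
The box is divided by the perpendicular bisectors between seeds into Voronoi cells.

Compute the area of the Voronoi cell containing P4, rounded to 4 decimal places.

Area of P4's cell: 826.1319

1. box [0,62]×[0,68]: [(0, 0) (62, 0) (62, 68) (0, 68)]
2. ⊥bis P4·P0 via (25.955,48.415): [(0, 52.6339) (62, 42.556) (62, 68) (0, 68)]  |A|=1265.1133
3. ⊥bis P4·P1 via (31.5,51.41): [(0, 52.6339) (22.7416, 48.9373) (62, 60.0208) (62, 68) (0, 68)]  |A|=922.2926
4. ⊥bis P4·P2 via (16.275,41.635): [(0, 52.6339) (22.7416, 48.9373) (62, 60.0208) (62, 68) (0, 68)]  |A|=922.2926
5. ⊥bis P4·P3 via (39.375,41.13): [(0, 52.6339) (22.7416, 48.9373) (62, 60.0208) (62, 68) (0, 68)]  |A|=922.2926
6. ⊥bis P4·P5 via (20.39,49.585): [(0, 61.7927) (20.9985, 49.2207) (22.7416, 48.9373) (62, 60.0208) (62, 68) (0, 68)]  |A|=826.1319
7. ⊥bis P4·P6 via (41.02,35.325): [(0, 61.7927) (20.9985, 49.2207) (22.7416, 48.9373) (62, 60.0208) (62, 68) (0, 68)]  |A|=826.1319
8. canonical 6-gon: [(0, 61.7927) (20.9985, 49.2207) (22.7416, 48.9373) (62, 60.0208) (62, 68) (0, 68)]
9. shoelace: 826.1319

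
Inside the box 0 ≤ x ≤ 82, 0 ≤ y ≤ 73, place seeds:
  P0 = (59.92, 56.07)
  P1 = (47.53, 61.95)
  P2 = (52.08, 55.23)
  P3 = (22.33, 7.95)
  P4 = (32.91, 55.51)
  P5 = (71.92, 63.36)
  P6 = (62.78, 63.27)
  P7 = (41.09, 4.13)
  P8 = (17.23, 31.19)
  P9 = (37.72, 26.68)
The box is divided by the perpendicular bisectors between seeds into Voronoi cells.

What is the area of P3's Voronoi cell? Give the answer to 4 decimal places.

Area of P3's cell: 579.2642

1. box [0,82]×[0,73]: [(0, 0) (82, 0) (82, 73) (0, 73)]
2. ⊥bis P3·P0 via (41.125,32.01): [(0, 64.1357) (0, 0) (82, 0) (82, 0.0796)]  |A|=2632.827
3. ⊥bis P3·P1 via (34.93,34.95): [(40.9692, 32.1317) (0, 51.2507) (0, 0) (82, 0) (82, 0.0796)]  |A|=2368.8822
4. ⊥bis P3·P2 via (37.205,31.59): [(60.1229, 17.1694) (23.0669, 40.4861) (0, 51.2507) (0, 0) (82, 0) (82, 0.0796)]  |A|=2314.961
5. ⊥bis P3·P4 via (27.62,31.73): [(60.1229, 17.1694) (42.1027, 28.5082) (0, 37.8742) (0, 0) (82, 0) (82, 0.0796)]  |A|=1997.6789
6. ⊥bis P3·P5 via (47.125,35.655): [(60.1229, 17.1694) (42.1027, 28.5082) (0, 37.8742) (0, 0) (82, 0) (82, 0.0796)]  |A|=1997.6789
7. ⊥bis P3·P6 via (42.555,35.61): [(60.1229, 17.1694) (42.1027, 28.5082) (0, 37.8742) (0, 0) (82, 0) (82, 0.0796)]  |A|=1997.6789
8. ⊥bis P3·P7 via (31.71,6.04): [(36.5372, 29.7463) (0, 37.8742) (0, 0) (30.4801, 0)]  |A|=1145.2445
9. ⊥bis P3·P8 via (19.78,19.57): [(35.1519, 22.9434) (0, 15.2293) (0, 0) (30.4801, 0)]  |A|=617.3277
10. ⊥bis P3·P9 via (30.025,17.315): [(33.4353, 14.5129) (25.6996, 20.8691) (0, 15.2293) (0, 0) (30.4801, 0)]  |A|=579.2642
11. canonical 5-gon: [(33.4353, 14.5129) (25.6996, 20.8691) (0, 15.2293) (0, 0) (30.4801, 0)]
12. shoelace: 579.2642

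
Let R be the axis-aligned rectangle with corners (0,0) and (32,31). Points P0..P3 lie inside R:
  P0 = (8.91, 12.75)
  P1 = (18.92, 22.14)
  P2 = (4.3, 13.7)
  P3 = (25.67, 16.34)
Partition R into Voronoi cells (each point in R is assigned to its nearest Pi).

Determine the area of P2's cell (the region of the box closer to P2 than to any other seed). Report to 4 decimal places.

1. box [0,32]×[0,31]: [(0, 0) (32, 0) (32, 31) (0, 31)]
2. ⊥bis P2·P0 via (6.605,13.225): [(0, 0) (3.8797, 0) (10.268, 31) (0, 31)]  |A|=219.2884
3. ⊥bis P2·P1 via (11.61,17.92): [(0, 0) (3.8797, 0) (8.6346, 23.074) (4.059, 31) (0, 31)]  |A|=194.6824
4. ⊥bis P2·P3 via (14.985,15.02): [(0, 0) (3.8797, 0) (8.6346, 23.074) (4.059, 31) (0, 31)]  |A|=194.6824
5. canonical 5-gon: [(0, 0) (3.8797, 0) (8.6346, 23.074) (4.059, 31) (0, 31)]
6. shoelace: 194.6824

Area of P2's cell: 194.6824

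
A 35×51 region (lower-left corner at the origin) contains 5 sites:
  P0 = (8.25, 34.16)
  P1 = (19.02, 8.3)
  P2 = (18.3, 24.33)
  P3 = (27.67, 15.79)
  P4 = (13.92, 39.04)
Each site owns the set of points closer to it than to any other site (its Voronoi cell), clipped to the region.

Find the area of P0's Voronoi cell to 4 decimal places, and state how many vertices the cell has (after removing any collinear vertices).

Area of P0's cell: 261.6179 (3 vertices)

1. box [0,35]×[0,51]: [(0, 0) (35, 0) (35, 51) (0, 51)]
2. ⊥bis P0·P1 via (13.635,21.23): [(0, 15.5514) (35, 30.128) (35, 51) (0, 51)]  |A|=985.6116
3. ⊥bis P0·P2 via (13.275,29.245): [(0, 15.6729) (34.5538, 51) (0, 51)]  |A|=610.3423
4. ⊥bis P0·P3 via (17.96,24.975): [(0, 15.6729) (34.5538, 51) (0, 51)]  |A|=610.3423
5. ⊥bis P0·P4 via (11.085,36.6): [(0, 49.4795) (0, 15.6729) (15.4773, 31.4966)]  |A|=261.6179
6. canonical 3-gon: [(0, 49.4795) (0, 15.6729) (15.4773, 31.4966)]
7. shoelace: 261.6179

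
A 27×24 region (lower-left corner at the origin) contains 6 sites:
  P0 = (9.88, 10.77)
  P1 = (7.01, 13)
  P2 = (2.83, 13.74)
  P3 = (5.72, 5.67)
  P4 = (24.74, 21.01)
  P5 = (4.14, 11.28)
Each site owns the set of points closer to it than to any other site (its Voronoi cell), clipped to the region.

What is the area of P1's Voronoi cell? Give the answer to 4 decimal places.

1. box [0,27]×[0,24]: [(0, 0) (27, 0) (27, 24) (0, 24)]
2. ⊥bis P1·P0 via (8.445,11.885): [(0, 1.0163) (17.8584, 24) (0, 24)]  |A|=205.2258
3. ⊥bis P1·P2 via (4.92,13.37): [(3.5394, 5.5715) (17.8584, 24) (6.8019, 24)]  |A|=101.8775
4. ⊥bis P1·P3 via (6.365,9.335): [(4.2709, 9.7035) (6.4518, 9.3197) (17.8584, 24) (6.8019, 24)]  |A|=97.2314
5. ⊥bis P1·P4 via (15.875,17.005): [(4.2709, 9.7035) (6.4518, 9.3197) (14.6059, 19.8141) (12.7148, 24) (6.8019, 24)]  |A|=86.4662
6. ⊥bis P1·P5 via (5.575,12.14): [(4.9013, 13.2642) (6.911, 9.9107) (14.6059, 19.8141) (12.7148, 24) (6.8019, 24)]  |A|=81.0987
7. canonical 5-gon: [(4.9013, 13.2642) (6.911, 9.9107) (14.6059, 19.8141) (12.7148, 24) (6.8019, 24)]
8. shoelace: 81.0987

Area of P1's cell: 81.0987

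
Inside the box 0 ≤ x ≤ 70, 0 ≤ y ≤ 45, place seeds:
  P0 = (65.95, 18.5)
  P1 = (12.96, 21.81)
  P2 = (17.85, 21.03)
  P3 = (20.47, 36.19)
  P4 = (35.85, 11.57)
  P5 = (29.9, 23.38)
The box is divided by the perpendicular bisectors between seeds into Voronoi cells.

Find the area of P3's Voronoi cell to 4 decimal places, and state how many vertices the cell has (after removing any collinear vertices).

Area of P3's cell: 490.4594 (5 vertices)

1. box [0,70]×[0,45]: [(0, 0) (70, 0) (70, 45) (0, 45)]
2. ⊥bis P3·P0 via (43.21,27.345): [(0, 0) (32.5738, 0) (50.0771, 45) (0, 45)]  |A|=1859.6465
3. ⊥bis P3·P1 via (16.715,29): [(0, 37.7295) (39.2716, 17.2197) (50.0771, 45) (0, 45)]  |A|=838.3413
4. ⊥bis P3·P2 via (19.16,28.61): [(0, 37.7295) (16.6218, 29.0487) (42.1562, 24.6357) (50.0771, 45) (0, 45)]  |A|=737.2953
5. ⊥bis P3·P4 via (28.16,23.88): [(0, 37.7295) (16.6218, 29.0487) (32.1406, 26.3667) (46.2603, 35.1872) (50.0771, 45) (0, 45)]  |A|=680.9037
6. ⊥bis P3·P5 via (25.185,29.785): [(0, 37.7295) (16.6218, 29.0487) (22.7468, 27.9901) (45.8535, 45) (0, 45)]  |A|=490.4594
7. canonical 5-gon: [(0, 37.7295) (16.6218, 29.0487) (22.7468, 27.9901) (45.8535, 45) (0, 45)]
8. shoelace: 490.4594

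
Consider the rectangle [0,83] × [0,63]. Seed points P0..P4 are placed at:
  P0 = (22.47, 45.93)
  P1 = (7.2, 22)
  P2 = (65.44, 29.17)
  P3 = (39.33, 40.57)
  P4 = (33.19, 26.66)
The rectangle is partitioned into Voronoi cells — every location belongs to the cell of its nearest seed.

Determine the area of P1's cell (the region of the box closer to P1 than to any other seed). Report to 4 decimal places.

Area of P1's cell: 796.1320

1. box [0,83]×[0,63]: [(0, 0) (83, 0) (83, 63) (0, 63)]
2. ⊥bis P1·P0 via (14.835,33.965): [(0, 43.4314) (0, 0) (68.0624, 0)]  |A|=1478.022
3. ⊥bis P1·P2 via (36.32,25.585): [(37.0321, 19.8008) (0, 43.4314) (0, 0) (39.4698, 0)]  |A|=1194.9441
4. ⊥bis P1·P3 via (23.265,31.285): [(38.9618, 4.1262) (25.7366, 27.0085) (0, 43.4314) (0, 0) (39.4698, 0)]  |A|=1113.3728
5. ⊥bis P1·P4 via (20.195,24.33): [(18.9367, 31.3476) (0, 43.4314) (0, 0) (24.5574, 0)]  |A|=796.132
6. canonical 4-gon: [(18.9367, 31.3476) (0, 43.4314) (0, 0) (24.5574, 0)]
7. shoelace: 796.132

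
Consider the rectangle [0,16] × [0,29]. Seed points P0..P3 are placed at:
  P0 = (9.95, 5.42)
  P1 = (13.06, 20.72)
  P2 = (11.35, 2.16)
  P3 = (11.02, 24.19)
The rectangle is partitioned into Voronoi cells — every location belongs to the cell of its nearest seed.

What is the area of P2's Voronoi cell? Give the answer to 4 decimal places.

Area of P2's cell: 43.1464

1. box [0,16]×[0,29]: [(0, 0) (16, 0) (16, 29) (0, 29)]
2. ⊥bis P2·P0 via (10.65,3.79): [(1.8247, 0) (16, 0) (16, 6.0875)]  |A|=43.1464
3. ⊥bis P2·P1 via (12.205,11.44): [(1.8247, 0) (16, 0) (16, 6.0875)]  |A|=43.1464
4. ⊥bis P2·P3 via (11.185,13.175): [(1.8247, 0) (16, 0) (16, 6.0875)]  |A|=43.1464
5. canonical 3-gon: [(1.8247, 0) (16, 0) (16, 6.0875)]
6. shoelace: 43.1464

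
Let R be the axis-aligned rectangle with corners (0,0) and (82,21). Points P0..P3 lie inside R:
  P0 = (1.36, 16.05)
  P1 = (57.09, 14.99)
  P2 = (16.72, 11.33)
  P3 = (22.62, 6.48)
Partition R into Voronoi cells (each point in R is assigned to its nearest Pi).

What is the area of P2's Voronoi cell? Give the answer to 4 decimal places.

1. box [0,82]×[0,21]: [(0, 0) (82, 0) (82, 21) (0, 21)]
2. ⊥bis P2·P0 via (9.04,13.69): [(4.8332, 0) (82, 0) (82, 21) (11.2863, 21)]  |A|=1552.7455
3. ⊥bis P2·P1 via (36.905,13.16): [(4.8332, 0) (38.0981, 0) (36.1942, 21) (11.2863, 21)]  |A|=610.8148
4. ⊥bis P2·P3 via (19.67,8.905): [(4.8332, 0) (12.3498, 0) (29.6125, 21) (11.2863, 21)]  |A|=271.3495
5. canonical 4-gon: [(4.8332, 0) (12.3498, 0) (29.6125, 21) (11.2863, 21)]
6. shoelace: 271.3495

Area of P2's cell: 271.3495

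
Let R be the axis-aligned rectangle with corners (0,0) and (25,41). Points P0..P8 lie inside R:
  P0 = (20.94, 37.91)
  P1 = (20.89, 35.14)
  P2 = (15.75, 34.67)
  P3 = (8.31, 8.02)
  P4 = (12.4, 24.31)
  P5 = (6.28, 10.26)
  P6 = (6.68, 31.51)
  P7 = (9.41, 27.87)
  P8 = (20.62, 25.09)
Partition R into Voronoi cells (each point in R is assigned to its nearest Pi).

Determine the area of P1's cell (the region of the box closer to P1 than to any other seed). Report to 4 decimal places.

1. box [0,25]×[0,41]: [(0, 0) (25, 0) (25, 41) (0, 41)]
2. ⊥bis P1·P0 via (20.915,36.525): [(0, 36.9025) (0, 0) (25, 0) (25, 36.4513)]  |A|=916.9224
3. ⊥bis P1·P2 via (18.32,34.905): [(18.1673, 36.5746) (21.5117, 0) (25, 0) (25, 36.4513)]  |A|=188.3212
4. ⊥bis P1·P3 via (14.6,21.58): [(18.1673, 36.5746) (19.7572, 19.1878) (25, 16.7558) (25, 36.4513)]  |A|=110.931
5. ⊥bis P1·P4 via (16.645,29.725): [(18.1673, 36.5746) (18.9596, 27.9105) (25, 23.1752) (25, 36.4513)]  |A|=69.6469
6. ⊥bis P1·P5 via (13.585,22.7): [(18.1673, 36.5746) (18.9596, 27.9105) (25, 23.1752) (25, 36.4513)]  |A|=69.6469
7. ⊥bis P1·P6 via (13.785,33.325): [(18.1673, 36.5746) (18.9596, 27.9105) (25, 23.1752) (25, 36.4513)]  |A|=69.6469
8. ⊥bis P1·P7 via (15.15,31.505): [(18.1673, 36.5746) (18.9596, 27.9105) (25, 23.1752) (25, 36.4513)]  |A|=69.6469
9. ⊥bis P1·P8 via (20.755,30.115): [(18.1673, 36.5746) (18.7531, 30.1688) (25, 30.001) (25, 36.4513)]  |A|=41.9956
10. canonical 4-gon: [(18.1673, 36.5746) (18.7531, 30.1688) (25, 30.001) (25, 36.4513)]
11. shoelace: 41.9956

Area of P1's cell: 41.9956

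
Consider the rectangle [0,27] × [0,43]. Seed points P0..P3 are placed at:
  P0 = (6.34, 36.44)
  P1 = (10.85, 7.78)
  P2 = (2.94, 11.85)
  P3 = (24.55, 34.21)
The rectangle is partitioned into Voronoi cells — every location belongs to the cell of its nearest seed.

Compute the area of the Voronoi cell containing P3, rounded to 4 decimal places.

1. box [0,27]×[0,43]: [(0, 0) (27, 0) (27, 43) (0, 43)]
2. ⊥bis P3·P0 via (15.445,35.325): [(11.1191, 0) (27, 0) (27, 43) (16.3849, 43)]  |A|=569.6645
3. ⊥bis P3·P1 via (17.7,20.995): [(13.9295, 22.9494) (27, 16.1743) (27, 43) (16.3849, 43)]  |A|=281.732
4. ⊥bis P3·P2 via (13.745,23.03): [(13.9295, 22.9494) (27, 16.1743) (27, 43) (16.3849, 43)]  |A|=281.732
5. canonical 4-gon: [(13.9295, 22.9494) (27, 16.1743) (27, 43) (16.3849, 43)]
6. shoelace: 281.732

Area of P3's cell: 281.7320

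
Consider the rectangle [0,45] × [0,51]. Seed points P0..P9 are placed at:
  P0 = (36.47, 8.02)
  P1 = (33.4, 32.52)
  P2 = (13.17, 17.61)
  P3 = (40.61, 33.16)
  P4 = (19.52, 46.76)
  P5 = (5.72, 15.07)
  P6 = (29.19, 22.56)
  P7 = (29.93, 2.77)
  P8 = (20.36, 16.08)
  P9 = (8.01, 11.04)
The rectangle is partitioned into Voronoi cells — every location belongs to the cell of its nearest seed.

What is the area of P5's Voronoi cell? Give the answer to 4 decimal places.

1. box [0,45]×[0,51]: [(0, 0) (45, 0) (45, 51) (0, 51)]
2. ⊥bis P5·P0 via (21.095,11.545): [(0, 0) (18.4481, 0) (30.1408, 51) (0, 51)]  |A|=1239.0164
3. ⊥bis P5·P1 via (19.56,23.795): [(0, 0) (18.4481, 0) (22.7452, 18.7425) (2.4094, 51) (0, 51)]  |A|=791.7452
4. ⊥bis P5·P2 via (9.445,16.34): [(0, 44.0429) (0, 0) (15.016, 0)]  |A|=330.6727
5. ⊥bis P5·P3 via (23.165,24.115): [(0, 44.0429) (0, 0) (15.016, 0)]  |A|=330.6727
6. ⊥bis P5·P4 via (12.62,30.915): [(3.0558, 35.0799) (0, 36.4106) (0, 0) (15.016, 0)]  |A|=319.0113
7. ⊥bis P5·P6 via (17.455,18.815): [(3.0558, 35.0799) (0, 36.4106) (0, 0) (15.016, 0)]  |A|=319.0113
8. ⊥bis P5·P7 via (17.825,8.92): [(14.3241, 2.0292) (3.0558, 35.0799) (0, 36.4106) (0, 0) (13.2932, 0)]  |A|=317.2633
9. ⊥bis P5·P8 via (13.04,15.575): [(14.0163, 1.4234) (13.8858, 3.3148) (3.0558, 35.0799) (0, 36.4106) (0, 0) (13.2932, 0)]  |A|=316.9327
10. ⊥bis P5·P9 via (6.865,13.055): [(9.9645, 14.8163) (3.0558, 35.0799) (0, 36.4106) (0, 9.154)]  |A|=162.1634
11. canonical 4-gon: [(9.9645, 14.8163) (3.0558, 35.0799) (0, 36.4106) (0, 9.154)]
12. shoelace: 162.1634

Area of P5's cell: 162.1634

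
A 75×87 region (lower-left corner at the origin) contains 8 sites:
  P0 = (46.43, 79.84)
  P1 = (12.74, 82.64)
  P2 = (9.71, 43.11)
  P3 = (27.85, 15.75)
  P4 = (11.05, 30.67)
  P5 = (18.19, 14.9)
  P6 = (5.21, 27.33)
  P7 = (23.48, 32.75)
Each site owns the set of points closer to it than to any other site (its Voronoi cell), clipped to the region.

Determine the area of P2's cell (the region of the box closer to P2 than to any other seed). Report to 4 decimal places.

1. box [0,75]×[0,87]: [(0, 0) (75, 0) (75, 87) (0, 87)]
2. ⊥bis P2·P0 via (28.07,61.475): [(0, 0) (75, 0) (75, 14.5578) (2.538, 87) (0, 87)]  |A|=3900.3476
3. ⊥bis P2·P1 via (11.225,62.875): [(0, 63.7354) (0, 0) (75, 0) (75, 14.5578) (27.9521, 61.5929)]  |A|=3542.958
4. ⊥bis P2·P3 via (18.78,29.43): [(0, 63.7354) (0, 16.9786) (43.6381, 45.9112) (27.9521, 61.5929)]  |A|=1222.5511
5. ⊥bis P2·P4 via (10.38,36.89): [(0, 63.7354) (0, 35.7719) (33.8438, 39.4174) (43.6381, 45.9112) (27.9521, 61.5929)]  |A|=904.5339
6. ⊥bis P2·P5 via (13.95,29.005): [(0, 63.7354) (0, 35.7719) (33.8438, 39.4174) (43.6381, 45.9112) (27.9521, 61.5929)]  |A|=904.5339
7. ⊥bis P2·P6 via (7.46,35.22): [(0, 63.7354) (0, 37.3474) (4.01, 36.2038) (33.8438, 39.4174) (43.6381, 45.9112) (27.9521, 61.5929)]  |A|=901.3751
8. ⊥bis P2·P7 via (16.595,37.93): [(0, 63.7354) (0, 37.3474) (4.01, 36.2038) (16.2916, 37.5268) (31.6309, 57.915) (27.9521, 61.5929)]  |A|=639.1772
9. canonical 6-gon: [(0, 63.7354) (0, 37.3474) (4.01, 36.2038) (16.2916, 37.5268) (31.6309, 57.915) (27.9521, 61.5929)]
10. shoelace: 639.1772

Area of P2's cell: 639.1772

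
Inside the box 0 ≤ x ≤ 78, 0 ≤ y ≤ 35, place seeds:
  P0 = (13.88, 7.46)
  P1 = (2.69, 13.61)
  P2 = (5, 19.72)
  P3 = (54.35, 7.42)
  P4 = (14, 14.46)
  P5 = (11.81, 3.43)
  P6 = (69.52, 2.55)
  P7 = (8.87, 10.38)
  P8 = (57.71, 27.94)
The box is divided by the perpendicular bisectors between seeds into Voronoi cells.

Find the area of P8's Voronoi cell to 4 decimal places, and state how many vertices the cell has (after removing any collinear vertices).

1. box [0,78]×[0,35]: [(0, 0) (78, 0) (78, 35) (0, 35)]
2. ⊥bis P8·P0 via (35.795,17.7): [(44.0655, 0) (78, 0) (78, 35) (27.7114, 35)]  |A|=1473.9042
3. ⊥bis P8·P1 via (30.2,20.775): [(44.0655, 0) (78, 0) (78, 35) (27.7114, 35)]  |A|=1473.9042
4. ⊥bis P8·P2 via (31.355,23.83): [(30.5657, 28.8915) (44.0655, 0) (78, 0) (78, 35) (29.6131, 35)]  |A|=1468.096
5. ⊥bis P8·P3 via (56.03,17.68): [(30.5657, 28.8915) (34.1287, 21.2662) (78, 14.0826) (78, 35) (29.6131, 35)]  |A|=798.3567
6. ⊥bis P8·P4 via (35.855,21.2): [(35.9253, 20.972) (78, 14.0826) (78, 35) (31.5991, 35)]  |A|=765.5029
7. ⊥bis P8·P5 via (34.76,15.685): [(35.9253, 20.972) (78, 14.0826) (78, 35) (31.5991, 35)]  |A|=765.5029
8. ⊥bis P8·P6 via (63.615,15.245): [(35.9253, 20.972) (65.512, 16.1274) (78, 21.9361) (78, 35) (31.5991, 35)]  |A|=716.4656
9. ⊥bis P8·P7 via (33.29,19.16): [(35.9253, 20.972) (65.512, 16.1274) (78, 21.9361) (78, 35) (31.5991, 35)]  |A|=716.4656
10. canonical 5-gon: [(35.9253, 20.972) (65.512, 16.1274) (78, 21.9361) (78, 35) (31.5991, 35)]
11. shoelace: 716.4656

Area of P8's cell: 716.4656 (5 vertices)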